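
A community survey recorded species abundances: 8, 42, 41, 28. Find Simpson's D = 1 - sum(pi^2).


Total N = 8 + 42 + 41 + 28 = 119
Per-species terms:
  p = 8/119 = 0.067227; p^2 = 0.067227^2 = 0.004519
  p = 42/119 = 0.352941; p^2 = 0.352941^2 = 0.124567
  p = 41/119 = 0.344538; p^2 = 0.344538^2 = 0.118706
  p = 28/119 = 0.235294; p^2 = 0.235294^2 = 0.055363
sum(p^2) = 0.004519 + 0.124567 + 0.118706 + 0.055363 = 0.303155
D = 1 - 0.303155 = 0.696845 ≈ 0.6968

0.6968


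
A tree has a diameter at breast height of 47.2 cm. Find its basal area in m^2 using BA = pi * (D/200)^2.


D/200 = 47.2/200 = 0.236 m
(D/200)^2 = 0.236^2 = 0.055696
BA = 3.141593 * 0.055696 = 0.174974 ≈ 0.1750 m^2

0.1750 m^2


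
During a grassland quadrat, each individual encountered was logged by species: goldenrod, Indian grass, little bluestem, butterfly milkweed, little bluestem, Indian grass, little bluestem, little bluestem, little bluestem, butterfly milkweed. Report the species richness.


Total individuals logged = 10
Distinct species (count of individuals): goldenrod (1), Indian grass (2), little bluestem (5), butterfly milkweed (2)
Species richness = number of distinct species = 4

4


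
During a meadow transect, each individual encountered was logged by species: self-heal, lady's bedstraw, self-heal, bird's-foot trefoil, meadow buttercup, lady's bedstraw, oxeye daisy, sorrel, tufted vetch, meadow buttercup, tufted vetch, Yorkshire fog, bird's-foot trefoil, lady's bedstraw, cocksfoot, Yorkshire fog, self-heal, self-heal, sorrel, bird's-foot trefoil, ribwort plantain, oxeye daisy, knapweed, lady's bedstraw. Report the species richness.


Total individuals logged = 24
Distinct species (count of individuals): self-heal (4), lady's bedstraw (4), bird's-foot trefoil (3), meadow buttercup (2), oxeye daisy (2), sorrel (2), tufted vetch (2), Yorkshire fog (2), cocksfoot (1), ribwort plantain (1), knapweed (1)
Species richness = number of distinct species = 11

11


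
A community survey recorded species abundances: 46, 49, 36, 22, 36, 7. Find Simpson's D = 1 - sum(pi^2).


Total N = 46 + 49 + 36 + 22 + 36 + 7 = 196
Per-species terms:
  p = 46/196 = 0.234694; p^2 = 0.234694^2 = 0.055081
  p = 49/196 = 0.250000; p^2 = 0.250000^2 = 0.062500
  p = 36/196 = 0.183673; p^2 = 0.183673^2 = 0.033736
  p = 22/196 = 0.112245; p^2 = 0.112245^2 = 0.012599
  p = 36/196 = 0.183673; p^2 = 0.183673^2 = 0.033736
  p = 7/196 = 0.035714; p^2 = 0.035714^2 = 0.001275
sum(p^2) = 0.055081 + 0.062500 + 0.033736 + 0.012599 + 0.033736 + 0.001275 = 0.198927
D = 1 - 0.198927 = 0.801073 ≈ 0.8011

0.8011


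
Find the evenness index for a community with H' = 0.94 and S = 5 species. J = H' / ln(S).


ln(5) = 1.60944
J = H' / ln(S) = 0.94 / 1.60944 = 0.584054 ≈ 0.5841

0.5841


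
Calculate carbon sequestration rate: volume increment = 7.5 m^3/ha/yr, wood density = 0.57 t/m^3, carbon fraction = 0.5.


C = 7.5 * 0.57 * 0.5 = 2.1375 ≈ 2.14 t C/ha/yr

2.14 t C/ha/yr


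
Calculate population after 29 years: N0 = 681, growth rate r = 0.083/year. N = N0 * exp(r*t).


r*t = 0.083 * 29 = 2.407
exp(2.407) = 11.1006
N = 681 * 11.1006 = 7559.51 ≈ 7560

7560


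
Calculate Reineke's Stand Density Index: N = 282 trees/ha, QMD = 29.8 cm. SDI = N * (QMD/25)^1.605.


QMD/25 = 29.8/25 = 1.192
(1.192)^1.605 = exp(1.605 * ln(1.192)) = exp(1.605 * 0.175633) = exp(0.281891) = 1.32563
SDI = 282 * 1.32563 = 373.828 ≈ 374

374


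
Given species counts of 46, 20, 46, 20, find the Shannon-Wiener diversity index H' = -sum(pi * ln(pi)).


Total N = 46 + 20 + 46 + 20 = 132
Per-species terms:
  p = 46/132 = 0.348485; ln(p) = -1.054160; p*ln(p) = 0.348485 * (-1.054160) = -0.367359
  p = 20/132 = 0.151515; ln(p) = -1.887071; p*ln(p) = 0.151515 * (-1.887071) = -0.285920
  p = 46/132 = 0.348485; ln(p) = -1.054160; p*ln(p) = 0.348485 * (-1.054160) = -0.367359
  p = 20/132 = 0.151515; ln(p) = -1.887071; p*ln(p) = 0.151515 * (-1.887071) = -0.285920
sum(p*ln(p)) = (-0.367359) + (-0.285920) + (-0.367359) + (-0.285920) = -1.306558
H' = -(-1.306558) = 1.306558 ≈ 1.3066

1.3066


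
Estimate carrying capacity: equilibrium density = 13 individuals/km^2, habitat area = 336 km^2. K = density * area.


K = 13 * 336 = 4368 individuals

4368 individuals


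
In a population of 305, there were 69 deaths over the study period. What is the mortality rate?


Mortality rate = 69 / 305 = 0.226230 ≈ 0.2262

0.2262


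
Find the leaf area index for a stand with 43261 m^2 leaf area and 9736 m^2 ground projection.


LAI = 43261 / 9736 = 4.4434 ≈ 4.44

4.44


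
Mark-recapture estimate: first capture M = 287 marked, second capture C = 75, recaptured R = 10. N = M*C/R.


N = M * C / R = 287 * 75 / 10 = 21525 / 10 = 2152.50 ≈ 2153

2153 individuals


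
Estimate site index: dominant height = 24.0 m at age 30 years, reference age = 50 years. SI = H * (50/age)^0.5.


50/30 = 1.66667
(1.66667)^0.5 = 1.29100
SI = 24.0 * 1.29100 = 30.9840 ≈ 31.0 m

31.0 m


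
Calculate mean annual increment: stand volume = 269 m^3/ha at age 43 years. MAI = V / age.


MAI = 269 / 43 = 6.2558 ≈ 6.26 m^3/ha/yr

6.26 m^3/ha/yr


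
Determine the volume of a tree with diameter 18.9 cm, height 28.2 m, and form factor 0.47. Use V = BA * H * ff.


(D/200)^2 = (18.9/200)^2 = 0.0945^2 = 0.00893025
BA = 3.141593 * 0.00893025 = 0.0280552 m^2
V = 0.0280552 * 28.2 * 0.47 = 0.371844 ≈ 0.372 m^3

0.372 m^3


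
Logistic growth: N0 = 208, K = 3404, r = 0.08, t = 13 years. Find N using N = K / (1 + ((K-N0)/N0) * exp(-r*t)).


(K - N0)/N0 = (3404 - 208)/208 = 3196/208 = 15.3654
r*t = 0.08 * 13 = 1.04; exp(-1.04) = 0.353455
15.3654 * 0.353455 = 5.43098
1 + 5.43098 = 6.43098
N = 3404 / 6.43098 = 529.313 ≈ 529

529


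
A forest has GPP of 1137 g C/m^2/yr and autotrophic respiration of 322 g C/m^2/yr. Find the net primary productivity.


NPP = GPP - Ra = 1137 - 322 = 815 g C/m^2/yr

815 g C/m^2/yr


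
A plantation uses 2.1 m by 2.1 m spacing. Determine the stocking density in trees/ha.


N = 10000 / 2.1^2 = 10000 / 4.41 = 2267.57 ≈ 2268 trees/ha

2268 trees/ha


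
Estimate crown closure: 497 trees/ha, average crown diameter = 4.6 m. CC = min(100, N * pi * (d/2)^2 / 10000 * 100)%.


(d/2)^2 = (4.6/2)^2 = 2.3^2 = 5.29
Crown area = 3.141593 * 5.29 = 16.6190 m^2
N * area / 10000 * 100 = 497 * 16.6190 / 10000 * 100 = 82.5964
CC = min(100, 82.5964) = 82.5964 ≈ 82.6%

82.6%


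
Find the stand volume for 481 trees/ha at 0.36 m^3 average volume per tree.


V_stand = 481 * 0.36 = 173.16 ≈ 173.2 m^3/ha

173.2 m^3/ha


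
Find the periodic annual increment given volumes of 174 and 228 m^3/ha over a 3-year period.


PAI = (V2 - V1) / period = (228 - 174) / 3 = 54 / 3 = 18.00 m^3/ha/yr

18.00 m^3/ha/yr


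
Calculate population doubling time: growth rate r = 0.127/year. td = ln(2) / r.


td = ln(2) / 0.127 = 0.693147 / 0.127 = 5.45785 ≈ 5.5 years

5.5 years


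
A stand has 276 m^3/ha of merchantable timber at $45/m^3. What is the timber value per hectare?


Value = 276 * 45 = $12420/ha

$12420/ha


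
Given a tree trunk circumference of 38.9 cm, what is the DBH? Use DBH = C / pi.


DBH = C / pi = 38.9 / 3.141593 = 12.3823 ≈ 12.38 cm

12.38 cm


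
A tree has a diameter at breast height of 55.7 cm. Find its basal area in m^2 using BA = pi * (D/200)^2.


D/200 = 55.7/200 = 0.2785 m
(D/200)^2 = 0.2785^2 = 0.07756225
BA = 3.141593 * 0.07756225 = 0.243669 ≈ 0.2437 m^2

0.2437 m^2


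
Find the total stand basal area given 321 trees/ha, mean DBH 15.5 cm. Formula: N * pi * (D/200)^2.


(D/200)^2 = (15.5/200)^2 = 0.0775^2 = 0.00600625
Individual BA = 3.141593 * 0.00600625 = 0.0188692 m^2
Stand BA = 321 * 0.0188692 = 6.05701 ≈ 6.06 m^2/ha

6.06 m^2/ha


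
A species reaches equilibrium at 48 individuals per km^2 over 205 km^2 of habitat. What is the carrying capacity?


K = 48 * 205 = 9840 individuals

9840 individuals


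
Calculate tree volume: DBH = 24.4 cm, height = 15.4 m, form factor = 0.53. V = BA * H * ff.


(D/200)^2 = (24.4/200)^2 = 0.122^2 = 0.014884
BA = 3.141593 * 0.014884 = 0.0467595 m^2
V = 0.0467595 * 15.4 * 0.53 = 0.381651 ≈ 0.382 m^3

0.382 m^3


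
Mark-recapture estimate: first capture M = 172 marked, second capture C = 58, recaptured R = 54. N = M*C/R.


N = M * C / R = 172 * 58 / 54 = 9976 / 54 = 184.74 ≈ 185

185 individuals


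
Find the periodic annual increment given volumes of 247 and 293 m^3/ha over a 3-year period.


PAI = (V2 - V1) / period = (293 - 247) / 3 = 46 / 3 = 15.3333 ≈ 15.33 m^3/ha/yr

15.33 m^3/ha/yr


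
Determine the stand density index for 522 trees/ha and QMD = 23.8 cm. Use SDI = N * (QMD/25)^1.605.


QMD/25 = 23.8/25 = 0.952
(0.952)^1.605 = exp(1.605 * ln(0.952)) = exp(1.605 * (-0.0491902)) = exp(-0.0789503) = 0.924086
SDI = 522 * 0.924086 = 482.373 ≈ 482

482


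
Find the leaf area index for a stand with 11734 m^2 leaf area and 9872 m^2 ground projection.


LAI = 11734 / 9872 = 1.1886 ≈ 1.19

1.19


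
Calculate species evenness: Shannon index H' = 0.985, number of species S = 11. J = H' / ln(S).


ln(11) = 2.39790
J = H' / ln(S) = 0.985 / 2.39790 = 0.410776 ≈ 0.4108

0.4108


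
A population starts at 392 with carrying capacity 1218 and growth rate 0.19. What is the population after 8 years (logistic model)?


(K - N0)/N0 = (1218 - 392)/392 = 826/392 = 2.10714
r*t = 0.19 * 8 = 1.52; exp(-1.52) = 0.218712
2.10714 * 0.218712 = 0.460857
1 + 0.460857 = 1.46086
N = 1218 / 1.46086 = 833.755 ≈ 834

834


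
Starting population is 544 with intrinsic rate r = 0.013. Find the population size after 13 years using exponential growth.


r*t = 0.013 * 13 = 0.169
exp(0.169) = 1.18412
N = 544 * 1.18412 = 644.161 ≈ 644

644


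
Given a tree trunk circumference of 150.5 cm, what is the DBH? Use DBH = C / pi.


DBH = C / pi = 150.5 / 3.141593 = 47.9056 ≈ 47.91 cm

47.91 cm


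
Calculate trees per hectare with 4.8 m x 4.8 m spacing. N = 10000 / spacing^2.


N = 10000 / 4.8^2 = 10000 / 23.04 = 434.028 ≈ 434 trees/ha

434 trees/ha


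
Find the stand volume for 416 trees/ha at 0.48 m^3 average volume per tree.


V_stand = 416 * 0.48 = 199.68 ≈ 199.7 m^3/ha

199.7 m^3/ha


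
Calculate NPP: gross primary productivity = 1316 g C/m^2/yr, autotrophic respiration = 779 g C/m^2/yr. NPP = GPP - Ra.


NPP = GPP - Ra = 1316 - 779 = 537 g C/m^2/yr

537 g C/m^2/yr


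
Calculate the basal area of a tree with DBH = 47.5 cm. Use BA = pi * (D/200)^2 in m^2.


D/200 = 47.5/200 = 0.2375 m
(D/200)^2 = 0.2375^2 = 0.05640625
BA = 3.141593 * 0.05640625 = 0.177205 ≈ 0.1772 m^2

0.1772 m^2


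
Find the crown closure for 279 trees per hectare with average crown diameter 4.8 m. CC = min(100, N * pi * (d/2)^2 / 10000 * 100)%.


(d/2)^2 = (4.8/2)^2 = 2.4^2 = 5.76
Crown area = 3.141593 * 5.76 = 18.0956 m^2
N * area / 10000 * 100 = 279 * 18.0956 / 10000 * 100 = 50.4867
CC = min(100, 50.4867) = 50.4867 ≈ 50.5%

50.5%


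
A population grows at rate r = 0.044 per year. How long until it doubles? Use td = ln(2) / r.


td = ln(2) / 0.044 = 0.693147 / 0.044 = 15.7533 ≈ 15.8 years

15.8 years


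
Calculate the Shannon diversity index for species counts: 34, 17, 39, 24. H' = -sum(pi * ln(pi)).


Total N = 34 + 17 + 39 + 24 = 114
Per-species terms:
  p = 34/114 = 0.298246; ln(p) = -1.209837; p*ln(p) = 0.298246 * (-1.209837) = -0.360829
  p = 17/114 = 0.149123; ln(p) = -1.902984; p*ln(p) = 0.149123 * (-1.902984) = -0.283779
  p = 39/114 = 0.342105; ln(p) = -1.072638; p*ln(p) = 0.342105 * (-1.072638) = -0.366955
  p = 24/114 = 0.210526; ln(p) = -1.558146; p*ln(p) = 0.210526 * (-1.558146) = -0.328030
sum(p*ln(p)) = (-0.360829) + (-0.283779) + (-0.366955) + (-0.328030) = -1.339593
H' = -(-1.339593) = 1.339593 ≈ 1.3396

1.3396


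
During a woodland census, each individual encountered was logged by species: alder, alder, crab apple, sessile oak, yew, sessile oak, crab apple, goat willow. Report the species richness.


Total individuals logged = 8
Distinct species (count of individuals): alder (2), crab apple (2), sessile oak (2), yew (1), goat willow (1)
Species richness = number of distinct species = 5

5


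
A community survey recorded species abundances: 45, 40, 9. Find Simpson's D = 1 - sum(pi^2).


Total N = 45 + 40 + 9 = 94
Per-species terms:
  p = 45/94 = 0.478723; p^2 = 0.478723^2 = 0.229176
  p = 40/94 = 0.425532; p^2 = 0.425532^2 = 0.181077
  p = 9/94 = 0.095745; p^2 = 0.095745^2 = 0.009167
sum(p^2) = 0.229176 + 0.181077 + 0.009167 = 0.419420
D = 1 - 0.419420 = 0.580580 ≈ 0.5806

0.5806


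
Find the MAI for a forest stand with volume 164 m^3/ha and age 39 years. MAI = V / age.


MAI = 164 / 39 = 4.2051 ≈ 4.21 m^3/ha/yr

4.21 m^3/ha/yr


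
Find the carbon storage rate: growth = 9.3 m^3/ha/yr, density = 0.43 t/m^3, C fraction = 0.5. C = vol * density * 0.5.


C = 9.3 * 0.43 * 0.5 = 1.9995 ≈ 2.00 t C/ha/yr

2.00 t C/ha/yr


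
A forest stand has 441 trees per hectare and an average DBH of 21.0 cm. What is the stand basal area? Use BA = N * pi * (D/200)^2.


(D/200)^2 = (21.0/200)^2 = 0.105^2 = 0.011025
Individual BA = 3.141593 * 0.011025 = 0.0346361 m^2
Stand BA = 441 * 0.0346361 = 15.2745 ≈ 15.27 m^2/ha

15.27 m^2/ha


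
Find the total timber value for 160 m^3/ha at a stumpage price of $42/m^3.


Value = 160 * 42 = $6720/ha

$6720/ha


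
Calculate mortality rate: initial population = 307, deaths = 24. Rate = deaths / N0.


Mortality rate = 24 / 307 = 0.078176 ≈ 0.0782

0.0782


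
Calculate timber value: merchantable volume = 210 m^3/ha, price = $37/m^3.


Value = 210 * 37 = $7770/ha

$7770/ha


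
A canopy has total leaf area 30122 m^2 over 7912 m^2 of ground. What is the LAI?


LAI = 30122 / 7912 = 3.8071 ≈ 3.81

3.81


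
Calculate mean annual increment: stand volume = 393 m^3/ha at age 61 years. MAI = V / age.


MAI = 393 / 61 = 6.4426 ≈ 6.44 m^3/ha/yr

6.44 m^3/ha/yr


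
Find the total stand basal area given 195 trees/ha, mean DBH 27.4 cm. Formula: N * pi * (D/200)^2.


(D/200)^2 = (27.4/200)^2 = 0.137^2 = 0.018769
Individual BA = 3.141593 * 0.018769 = 0.0589646 m^2
Stand BA = 195 * 0.0589646 = 11.4981 ≈ 11.50 m^2/ha

11.50 m^2/ha


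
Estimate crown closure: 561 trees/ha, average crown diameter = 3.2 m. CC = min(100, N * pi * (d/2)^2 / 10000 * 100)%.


(d/2)^2 = (3.2/2)^2 = 1.6^2 = 2.56
Crown area = 3.141593 * 2.56 = 8.04248 m^2
N * area / 10000 * 100 = 561 * 8.04248 / 10000 * 100 = 45.1183
CC = min(100, 45.1183) = 45.1183 ≈ 45.1%

45.1%


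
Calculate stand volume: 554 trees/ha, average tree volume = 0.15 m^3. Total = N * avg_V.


V_stand = 554 * 0.15 = 83.1 m^3/ha

83.1 m^3/ha


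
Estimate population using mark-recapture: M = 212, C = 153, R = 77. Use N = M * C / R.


N = M * C / R = 212 * 153 / 77 = 32436 / 77 = 421.25 ≈ 421

421 individuals


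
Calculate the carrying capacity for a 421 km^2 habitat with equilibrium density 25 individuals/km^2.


K = 25 * 421 = 10525 individuals

10525 individuals


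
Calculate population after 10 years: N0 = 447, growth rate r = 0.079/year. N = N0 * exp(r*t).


r*t = 0.079 * 10 = 0.79
exp(0.79) = 2.20340
N = 447 * 2.20340 = 984.920 ≈ 985

985


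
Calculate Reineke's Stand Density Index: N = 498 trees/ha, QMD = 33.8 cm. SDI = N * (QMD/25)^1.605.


QMD/25 = 33.8/25 = 1.352
(1.352)^1.605 = exp(1.605 * ln(1.352)) = exp(1.605 * 0.301585) = exp(0.484044) = 1.62262
SDI = 498 * 1.62262 = 808.065 ≈ 808

808


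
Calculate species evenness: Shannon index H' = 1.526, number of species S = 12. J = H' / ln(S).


ln(12) = 2.48491
J = H' / ln(S) = 1.526 / 2.48491 = 0.614107 ≈ 0.6141

0.6141


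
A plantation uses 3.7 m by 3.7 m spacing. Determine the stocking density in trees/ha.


N = 10000 / 3.7^2 = 10000 / 13.69 = 730.460 ≈ 730 trees/ha

730 trees/ha


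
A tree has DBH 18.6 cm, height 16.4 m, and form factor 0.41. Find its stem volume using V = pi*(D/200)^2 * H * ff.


(D/200)^2 = (18.6/200)^2 = 0.093^2 = 0.008649
BA = 3.141593 * 0.008649 = 0.0271716 m^2
V = 0.0271716 * 16.4 * 0.41 = 0.182702 ≈ 0.183 m^3

0.183 m^3


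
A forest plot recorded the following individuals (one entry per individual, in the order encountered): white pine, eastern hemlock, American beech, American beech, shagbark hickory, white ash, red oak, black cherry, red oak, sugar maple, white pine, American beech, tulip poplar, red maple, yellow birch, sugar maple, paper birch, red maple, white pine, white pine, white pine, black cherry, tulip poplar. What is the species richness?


Total individuals logged = 23
Distinct species (count of individuals): white pine (5), eastern hemlock (1), American beech (3), shagbark hickory (1), white ash (1), red oak (2), black cherry (2), sugar maple (2), tulip poplar (2), red maple (2), yellow birch (1), paper birch (1)
Species richness = number of distinct species = 12

12


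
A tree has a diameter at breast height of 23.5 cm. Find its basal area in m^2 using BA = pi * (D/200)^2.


D/200 = 23.5/200 = 0.1175 m
(D/200)^2 = 0.1175^2 = 0.01380625
BA = 3.141593 * 0.01380625 = 0.0433736 ≈ 0.0434 m^2

0.0434 m^2


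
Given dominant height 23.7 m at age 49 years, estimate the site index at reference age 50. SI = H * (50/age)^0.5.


50/49 = 1.02041
(1.02041)^0.5 = 1.01015
SI = 23.7 * 1.01015 = 23.9406 ≈ 23.9 m

23.9 m


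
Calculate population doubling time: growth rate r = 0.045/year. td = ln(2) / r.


td = ln(2) / 0.045 = 0.693147 / 0.045 = 15.4033 ≈ 15.4 years

15.4 years


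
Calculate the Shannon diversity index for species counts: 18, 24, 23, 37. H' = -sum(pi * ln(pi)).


Total N = 18 + 24 + 23 + 37 = 102
Per-species terms:
  p = 18/102 = 0.176471; ln(p) = -1.734599; p*ln(p) = 0.176471 * (-1.734599) = -0.306106
  p = 24/102 = 0.235294; ln(p) = -1.446919; p*ln(p) = 0.235294 * (-1.446919) = -0.340451
  p = 23/102 = 0.225490; ln(p) = -1.489479; p*ln(p) = 0.225490 * (-1.489479) = -0.335863
  p = 37/102 = 0.362745; ln(p) = -1.014055; p*ln(p) = 0.362745 * (-1.014055) = -0.367843
sum(p*ln(p)) = (-0.306106) + (-0.340451) + (-0.335863) + (-0.367843) = -1.350263
H' = -(-1.350263) = 1.350263 ≈ 1.3503

1.3503


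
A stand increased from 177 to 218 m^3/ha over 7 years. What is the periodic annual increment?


PAI = (V2 - V1) / period = (218 - 177) / 7 = 41 / 7 = 5.8571 ≈ 5.86 m^3/ha/yr

5.86 m^3/ha/yr


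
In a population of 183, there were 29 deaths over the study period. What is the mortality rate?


Mortality rate = 29 / 183 = 0.158470 ≈ 0.1585

0.1585


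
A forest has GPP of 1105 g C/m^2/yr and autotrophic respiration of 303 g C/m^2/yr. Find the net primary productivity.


NPP = GPP - Ra = 1105 - 303 = 802 g C/m^2/yr

802 g C/m^2/yr


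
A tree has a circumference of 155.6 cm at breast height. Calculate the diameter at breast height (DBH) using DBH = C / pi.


DBH = C / pi = 155.6 / 3.141593 = 49.5290 ≈ 49.53 cm

49.53 cm


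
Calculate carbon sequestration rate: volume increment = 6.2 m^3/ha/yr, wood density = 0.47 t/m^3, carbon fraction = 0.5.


C = 6.2 * 0.47 * 0.5 = 1.457 ≈ 1.46 t C/ha/yr

1.46 t C/ha/yr


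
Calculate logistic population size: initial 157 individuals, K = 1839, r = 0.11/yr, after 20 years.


(K - N0)/N0 = (1839 - 157)/157 = 1682/157 = 10.7134
r*t = 0.11 * 20 = 2.2; exp(-2.2) = 0.110803
10.7134 * 0.110803 = 1.18708
1 + 1.18708 = 2.18708
N = 1839 / 2.18708 = 840.847 ≈ 841

841


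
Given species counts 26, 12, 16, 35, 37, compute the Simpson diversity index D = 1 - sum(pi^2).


Total N = 26 + 12 + 16 + 35 + 37 = 126
Per-species terms:
  p = 26/126 = 0.206349; p^2 = 0.206349^2 = 0.042580
  p = 12/126 = 0.095238; p^2 = 0.095238^2 = 0.009070
  p = 16/126 = 0.126984; p^2 = 0.126984^2 = 0.016125
  p = 35/126 = 0.277778; p^2 = 0.277778^2 = 0.077161
  p = 37/126 = 0.293651; p^2 = 0.293651^2 = 0.086231
sum(p^2) = 0.042580 + 0.009070 + 0.016125 + 0.077161 + 0.086231 = 0.231167
D = 1 - 0.231167 = 0.768833 ≈ 0.7688

0.7688


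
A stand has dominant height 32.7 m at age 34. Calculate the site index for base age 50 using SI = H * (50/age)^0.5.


50/34 = 1.47059
(1.47059)^0.5 = 1.21268
SI = 32.7 * 1.21268 = 39.6546 ≈ 39.7 m

39.7 m


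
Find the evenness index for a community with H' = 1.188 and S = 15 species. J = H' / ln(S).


ln(15) = 2.70805
J = H' / ln(S) = 1.188 / 2.70805 = 0.438692 ≈ 0.4387

0.4387


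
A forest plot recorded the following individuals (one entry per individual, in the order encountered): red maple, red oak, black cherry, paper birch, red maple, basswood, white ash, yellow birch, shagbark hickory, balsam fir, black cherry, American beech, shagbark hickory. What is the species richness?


Total individuals logged = 13
Distinct species (count of individuals): red maple (2), red oak (1), black cherry (2), paper birch (1), basswood (1), white ash (1), yellow birch (1), shagbark hickory (2), balsam fir (1), American beech (1)
Species richness = number of distinct species = 10

10


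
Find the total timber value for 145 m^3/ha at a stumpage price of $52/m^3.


Value = 145 * 52 = $7540/ha

$7540/ha


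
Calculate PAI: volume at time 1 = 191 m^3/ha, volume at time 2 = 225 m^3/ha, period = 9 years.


PAI = (V2 - V1) / period = (225 - 191) / 9 = 34 / 9 = 3.7778 ≈ 3.78 m^3/ha/yr

3.78 m^3/ha/yr


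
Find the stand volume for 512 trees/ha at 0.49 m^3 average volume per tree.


V_stand = 512 * 0.49 = 250.88 ≈ 250.9 m^3/ha

250.9 m^3/ha


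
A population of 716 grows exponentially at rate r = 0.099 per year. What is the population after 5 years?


r*t = 0.099 * 5 = 0.495
exp(0.495) = 1.64050
N = 716 * 1.64050 = 1174.60 ≈ 1175

1175


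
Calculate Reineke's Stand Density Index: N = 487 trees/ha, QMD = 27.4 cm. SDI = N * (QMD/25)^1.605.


QMD/25 = 27.4/25 = 1.096
(1.096)^1.605 = exp(1.605 * ln(1.096)) = exp(1.605 * 0.0916672) = exp(0.147126) = 1.15850
SDI = 487 * 1.15850 = 564.190 ≈ 564

564


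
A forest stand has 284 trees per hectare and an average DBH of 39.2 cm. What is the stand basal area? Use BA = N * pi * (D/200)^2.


(D/200)^2 = (39.2/200)^2 = 0.196^2 = 0.038416
Individual BA = 3.141593 * 0.038416 = 0.120687 m^2
Stand BA = 284 * 0.120687 = 34.2751 ≈ 34.28 m^2/ha

34.28 m^2/ha


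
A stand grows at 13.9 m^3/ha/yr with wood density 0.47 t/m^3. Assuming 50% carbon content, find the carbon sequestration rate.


C = 13.9 * 0.47 * 0.5 = 3.2665 ≈ 3.27 t C/ha/yr

3.27 t C/ha/yr


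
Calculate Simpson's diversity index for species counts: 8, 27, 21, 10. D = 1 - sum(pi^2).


Total N = 8 + 27 + 21 + 10 = 66
Per-species terms:
  p = 8/66 = 0.121212; p^2 = 0.121212^2 = 0.014692
  p = 27/66 = 0.409091; p^2 = 0.409091^2 = 0.167355
  p = 21/66 = 0.318182; p^2 = 0.318182^2 = 0.101240
  p = 10/66 = 0.151515; p^2 = 0.151515^2 = 0.022957
sum(p^2) = 0.014692 + 0.167355 + 0.101240 + 0.022957 = 0.306244
D = 1 - 0.306244 = 0.693756 ≈ 0.6938

0.6938


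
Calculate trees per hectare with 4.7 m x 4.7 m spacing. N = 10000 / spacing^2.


N = 10000 / 4.7^2 = 10000 / 22.09 = 452.694 ≈ 453 trees/ha

453 trees/ha


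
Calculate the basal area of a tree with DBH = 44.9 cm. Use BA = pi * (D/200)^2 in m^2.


D/200 = 44.9/200 = 0.2245 m
(D/200)^2 = 0.2245^2 = 0.05040025
BA = 3.141593 * 0.05040025 = 0.158337 ≈ 0.1583 m^2

0.1583 m^2


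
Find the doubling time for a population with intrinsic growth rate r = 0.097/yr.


td = ln(2) / 0.097 = 0.693147 / 0.097 = 7.14585 ≈ 7.1 years

7.1 years


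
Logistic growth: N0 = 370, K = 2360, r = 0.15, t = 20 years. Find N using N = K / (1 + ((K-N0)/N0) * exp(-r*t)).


(K - N0)/N0 = (2360 - 370)/370 = 1990/370 = 5.37838
r*t = 0.15 * 20 = 3; exp(-3) = 0.0497871
5.37838 * 0.0497871 = 0.267774
1 + 0.267774 = 1.26777
N = 2360 / 1.26777 = 1861.54 ≈ 1862

1862


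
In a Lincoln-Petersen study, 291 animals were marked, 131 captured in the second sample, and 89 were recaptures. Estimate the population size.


N = M * C / R = 291 * 131 / 89 = 38121 / 89 = 428.33 ≈ 428

428 individuals


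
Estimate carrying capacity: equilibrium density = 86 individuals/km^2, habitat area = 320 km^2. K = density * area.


K = 86 * 320 = 27520 individuals

27520 individuals


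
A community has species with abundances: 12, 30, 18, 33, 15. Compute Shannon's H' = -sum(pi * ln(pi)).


Total N = 12 + 30 + 18 + 33 + 15 = 108
Per-species terms:
  p = 12/108 = 0.111111; ln(p) = -2.197226; p*ln(p) = 0.111111 * (-2.197226) = -0.244136
  p = 30/108 = 0.277778; ln(p) = -1.280933; p*ln(p) = 0.277778 * (-1.280933) = -0.355815
  p = 18/108 = 0.166667; ln(p) = -1.791757; p*ln(p) = 0.166667 * (-1.791757) = -0.298627
  p = 33/108 = 0.305556; ln(p) = -1.185622; p*ln(p) = 0.305556 * (-1.185622) = -0.362274
  p = 15/108 = 0.138889; ln(p) = -1.974080; p*ln(p) = 0.138889 * (-1.974080) = -0.274178
sum(p*ln(p)) = (-0.244136) + (-0.355815) + (-0.298627) + (-0.362274) + (-0.274178) = -1.535030
H' = -(-1.535030) = 1.535030 ≈ 1.5350

1.5350


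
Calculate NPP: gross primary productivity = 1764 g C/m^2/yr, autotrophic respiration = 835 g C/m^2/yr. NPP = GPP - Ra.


NPP = GPP - Ra = 1764 - 835 = 929 g C/m^2/yr

929 g C/m^2/yr


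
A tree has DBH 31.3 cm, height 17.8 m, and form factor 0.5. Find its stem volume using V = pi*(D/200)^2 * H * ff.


(D/200)^2 = (31.3/200)^2 = 0.1565^2 = 0.02449225
BA = 3.141593 * 0.02449225 = 0.0769447 m^2
V = 0.0769447 * 17.8 * 0.5 = 0.684808 ≈ 0.685 m^3

0.685 m^3


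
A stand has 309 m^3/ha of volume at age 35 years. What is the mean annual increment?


MAI = 309 / 35 = 8.8286 ≈ 8.83 m^3/ha/yr

8.83 m^3/ha/yr


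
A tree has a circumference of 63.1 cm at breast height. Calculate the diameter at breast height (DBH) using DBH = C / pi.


DBH = C / pi = 63.1 / 3.141593 = 20.0854 ≈ 20.09 cm

20.09 cm


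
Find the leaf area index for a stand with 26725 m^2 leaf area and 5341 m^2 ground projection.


LAI = 26725 / 5341 = 5.0037 ≈ 5.00

5.00


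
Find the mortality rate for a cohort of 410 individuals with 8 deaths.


Mortality rate = 8 / 410 = 0.019512 ≈ 0.0195

0.0195


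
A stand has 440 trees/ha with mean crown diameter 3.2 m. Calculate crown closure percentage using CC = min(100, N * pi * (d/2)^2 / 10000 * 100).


(d/2)^2 = (3.2/2)^2 = 1.6^2 = 2.56
Crown area = 3.141593 * 2.56 = 8.04248 m^2
N * area / 10000 * 100 = 440 * 8.04248 / 10000 * 100 = 35.3869
CC = min(100, 35.3869) = 35.3869 ≈ 35.4%

35.4%


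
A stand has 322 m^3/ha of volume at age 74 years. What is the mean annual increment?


MAI = 322 / 74 = 4.3514 ≈ 4.35 m^3/ha/yr

4.35 m^3/ha/yr


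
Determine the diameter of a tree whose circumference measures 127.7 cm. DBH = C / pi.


DBH = C / pi = 127.7 / 3.141593 = 40.6482 ≈ 40.65 cm

40.65 cm


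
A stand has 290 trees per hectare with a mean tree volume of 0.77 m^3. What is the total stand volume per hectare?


V_stand = 290 * 0.77 = 223.3 m^3/ha

223.3 m^3/ha


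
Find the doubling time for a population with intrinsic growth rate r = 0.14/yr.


td = ln(2) / 0.14 = 0.693147 / 0.14 = 4.95105 ≈ 5.0 years

5.0 years


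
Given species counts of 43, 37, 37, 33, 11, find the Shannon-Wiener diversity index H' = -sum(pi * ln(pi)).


Total N = 43 + 37 + 37 + 33 + 11 = 161
Per-species terms:
  p = 43/161 = 0.267081; ln(p) = -1.320203; p*ln(p) = 0.267081 * (-1.320203) = -0.352601
  p = 37/161 = 0.229814; ln(p) = -1.470485; p*ln(p) = 0.229814 * (-1.470485) = -0.337938
  p = 37/161 = 0.229814; ln(p) = -1.470485; p*ln(p) = 0.229814 * (-1.470485) = -0.337938
  p = 33/161 = 0.204969; ln(p) = -1.584897; p*ln(p) = 0.204969 * (-1.584897) = -0.324855
  p = 11/161 = 0.068323; ln(p) = -2.683509; p*ln(p) = 0.068323 * (-2.683509) = -0.183345
sum(p*ln(p)) = (-0.352601) + (-0.337938) + (-0.337938) + (-0.324855) + (-0.183345) = -1.536677
H' = -(-1.536677) = 1.536677 ≈ 1.5367

1.5367


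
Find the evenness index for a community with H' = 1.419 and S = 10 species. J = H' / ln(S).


ln(10) = 2.30259
J = H' / ln(S) = 1.419 / 2.30259 = 0.616263 ≈ 0.6163

0.6163


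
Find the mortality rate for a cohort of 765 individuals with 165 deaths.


Mortality rate = 165 / 765 = 0.215686 ≈ 0.2157

0.2157


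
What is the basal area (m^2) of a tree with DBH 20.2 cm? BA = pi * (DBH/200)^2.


D/200 = 20.2/200 = 0.101 m
(D/200)^2 = 0.101^2 = 0.010201
BA = 3.141593 * 0.010201 = 0.0320474 ≈ 0.0320 m^2

0.0320 m^2


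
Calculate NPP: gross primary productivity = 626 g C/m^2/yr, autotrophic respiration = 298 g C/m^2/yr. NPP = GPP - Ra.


NPP = GPP - Ra = 626 - 298 = 328 g C/m^2/yr

328 g C/m^2/yr


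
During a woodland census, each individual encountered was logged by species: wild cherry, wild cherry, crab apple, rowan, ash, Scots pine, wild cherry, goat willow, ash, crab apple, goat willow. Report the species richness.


Total individuals logged = 11
Distinct species (count of individuals): wild cherry (3), crab apple (2), rowan (1), ash (2), Scots pine (1), goat willow (2)
Species richness = number of distinct species = 6

6


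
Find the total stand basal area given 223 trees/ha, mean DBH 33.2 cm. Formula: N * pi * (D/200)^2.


(D/200)^2 = (33.2/200)^2 = 0.166^2 = 0.027556
Individual BA = 3.141593 * 0.027556 = 0.0865697 m^2
Stand BA = 223 * 0.0865697 = 19.3050 ≈ 19.31 m^2/ha

19.31 m^2/ha


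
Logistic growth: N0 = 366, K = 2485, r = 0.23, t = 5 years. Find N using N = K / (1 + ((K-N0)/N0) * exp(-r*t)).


(K - N0)/N0 = (2485 - 366)/366 = 2119/366 = 5.78962
r*t = 0.23 * 5 = 1.15; exp(-1.15) = 0.316637
5.78962 * 0.316637 = 1.83321
1 + 1.83321 = 2.83321
N = 2485 / 2.83321 = 877.097 ≈ 877

877


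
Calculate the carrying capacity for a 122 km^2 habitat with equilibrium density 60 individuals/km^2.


K = 60 * 122 = 7320 individuals

7320 individuals


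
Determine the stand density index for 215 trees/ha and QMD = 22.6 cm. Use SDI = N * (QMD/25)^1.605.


QMD/25 = 22.6/25 = 0.904
(0.904)^1.605 = exp(1.605 * ln(0.904)) = exp(1.605 * (-0.100926)) = exp(-0.161986) = 0.850453
SDI = 215 * 0.850453 = 182.847 ≈ 183

183


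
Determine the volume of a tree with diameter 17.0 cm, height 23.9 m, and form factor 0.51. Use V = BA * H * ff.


(D/200)^2 = (17.0/200)^2 = 0.085^2 = 0.007225
BA = 3.141593 * 0.007225 = 0.0226980 m^2
V = 0.0226980 * 23.9 * 0.51 = 0.276666 ≈ 0.277 m^3

0.277 m^3


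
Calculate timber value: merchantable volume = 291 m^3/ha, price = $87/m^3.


Value = 291 * 87 = $25317/ha

$25317/ha


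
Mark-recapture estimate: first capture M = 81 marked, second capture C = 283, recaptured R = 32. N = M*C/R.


N = M * C / R = 81 * 283 / 32 = 22923 / 32 = 716.34 ≈ 716

716 individuals


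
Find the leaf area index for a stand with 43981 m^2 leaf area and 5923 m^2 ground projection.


LAI = 43981 / 5923 = 7.4255 ≈ 7.43

7.43


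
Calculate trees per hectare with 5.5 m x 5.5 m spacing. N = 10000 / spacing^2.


N = 10000 / 5.5^2 = 10000 / 30.25 = 330.579 ≈ 331 trees/ha

331 trees/ha


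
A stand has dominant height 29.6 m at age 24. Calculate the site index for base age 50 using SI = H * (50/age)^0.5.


50/24 = 2.08333
(2.08333)^0.5 = 1.44337
SI = 29.6 * 1.44337 = 42.7238 ≈ 42.7 m

42.7 m


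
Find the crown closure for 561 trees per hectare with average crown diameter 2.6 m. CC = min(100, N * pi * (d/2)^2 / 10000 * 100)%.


(d/2)^2 = (2.6/2)^2 = 1.3^2 = 1.69
Crown area = 3.141593 * 1.69 = 5.30929 m^2
N * area / 10000 * 100 = 561 * 5.30929 / 10000 * 100 = 29.7851
CC = min(100, 29.7851) = 29.7851 ≈ 29.8%

29.8%


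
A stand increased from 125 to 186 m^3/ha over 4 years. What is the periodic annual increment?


PAI = (V2 - V1) / period = (186 - 125) / 4 = 61 / 4 = 15.25 m^3/ha/yr

15.25 m^3/ha/yr


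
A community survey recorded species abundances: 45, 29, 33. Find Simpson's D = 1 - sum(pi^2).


Total N = 45 + 29 + 33 = 107
Per-species terms:
  p = 45/107 = 0.420561; p^2 = 0.420561^2 = 0.176872
  p = 29/107 = 0.271028; p^2 = 0.271028^2 = 0.073456
  p = 33/107 = 0.308411; p^2 = 0.308411^2 = 0.095117
sum(p^2) = 0.176872 + 0.073456 + 0.095117 = 0.345445
D = 1 - 0.345445 = 0.654555 ≈ 0.6546

0.6546


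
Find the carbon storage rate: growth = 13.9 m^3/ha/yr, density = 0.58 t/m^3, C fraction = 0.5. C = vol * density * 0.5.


C = 13.9 * 0.58 * 0.5 = 4.031 ≈ 4.03 t C/ha/yr

4.03 t C/ha/yr


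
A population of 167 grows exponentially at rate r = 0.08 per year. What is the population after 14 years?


r*t = 0.08 * 14 = 1.12
exp(1.12) = 3.06485
N = 167 * 3.06485 = 511.830 ≈ 512

512


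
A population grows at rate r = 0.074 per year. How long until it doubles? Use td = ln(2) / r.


td = ln(2) / 0.074 = 0.693147 / 0.074 = 9.36685 ≈ 9.4 years

9.4 years


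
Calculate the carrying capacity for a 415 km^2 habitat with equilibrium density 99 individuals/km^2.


K = 99 * 415 = 41085 individuals

41085 individuals


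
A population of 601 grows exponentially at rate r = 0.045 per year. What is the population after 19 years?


r*t = 0.045 * 19 = 0.855
exp(0.855) = 2.35137
N = 601 * 2.35137 = 1413.17 ≈ 1413

1413


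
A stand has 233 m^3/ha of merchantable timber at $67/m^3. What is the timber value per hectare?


Value = 233 * 67 = $15611/ha

$15611/ha


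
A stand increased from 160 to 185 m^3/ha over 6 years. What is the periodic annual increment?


PAI = (V2 - V1) / period = (185 - 160) / 6 = 25 / 6 = 4.1667 ≈ 4.17 m^3/ha/yr

4.17 m^3/ha/yr


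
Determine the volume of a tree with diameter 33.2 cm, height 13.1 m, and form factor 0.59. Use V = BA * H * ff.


(D/200)^2 = (33.2/200)^2 = 0.166^2 = 0.027556
BA = 3.141593 * 0.027556 = 0.0865697 m^2
V = 0.0865697 * 13.1 * 0.59 = 0.669097 ≈ 0.669 m^3

0.669 m^3


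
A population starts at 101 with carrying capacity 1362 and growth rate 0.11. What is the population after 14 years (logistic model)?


(K - N0)/N0 = (1362 - 101)/101 = 1261/101 = 12.4851
r*t = 0.11 * 14 = 1.54; exp(-1.54) = 0.214381
12.4851 * 0.214381 = 2.67657
1 + 2.67657 = 3.67657
N = 1362 / 3.67657 = 370.454 ≈ 370

370


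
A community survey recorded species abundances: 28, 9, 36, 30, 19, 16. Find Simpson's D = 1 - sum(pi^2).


Total N = 28 + 9 + 36 + 30 + 19 + 16 = 138
Per-species terms:
  p = 28/138 = 0.202899; p^2 = 0.202899^2 = 0.041168
  p = 9/138 = 0.065217; p^2 = 0.065217^2 = 0.004253
  p = 36/138 = 0.260870; p^2 = 0.260870^2 = 0.068053
  p = 30/138 = 0.217391; p^2 = 0.217391^2 = 0.047259
  p = 19/138 = 0.137681; p^2 = 0.137681^2 = 0.018956
  p = 16/138 = 0.115942; p^2 = 0.115942^2 = 0.013443
sum(p^2) = 0.041168 + 0.004253 + 0.068053 + 0.047259 + 0.018956 + 0.013443 = 0.193132
D = 1 - 0.193132 = 0.806868 ≈ 0.8069

0.8069


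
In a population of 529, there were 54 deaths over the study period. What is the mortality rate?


Mortality rate = 54 / 529 = 0.102079 ≈ 0.1021

0.1021


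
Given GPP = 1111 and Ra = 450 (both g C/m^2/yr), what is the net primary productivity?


NPP = GPP - Ra = 1111 - 450 = 661 g C/m^2/yr

661 g C/m^2/yr


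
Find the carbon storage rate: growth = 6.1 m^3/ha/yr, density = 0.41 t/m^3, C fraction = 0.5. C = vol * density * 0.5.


C = 6.1 * 0.41 * 0.5 = 1.2505 ≈ 1.25 t C/ha/yr

1.25 t C/ha/yr


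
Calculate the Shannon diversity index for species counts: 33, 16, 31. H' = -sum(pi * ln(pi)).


Total N = 33 + 16 + 31 = 80
Per-species terms:
  p = 33/80 = 0.412500; ln(p) = -0.885519; p*ln(p) = 0.412500 * (-0.885519) = -0.365277
  p = 16/80 = 0.200000; ln(p) = -1.609438; p*ln(p) = 0.200000 * (-1.609438) = -0.321888
  p = 31/80 = 0.387500; ln(p) = -0.948039; p*ln(p) = 0.387500 * (-0.948039) = -0.367365
sum(p*ln(p)) = (-0.365277) + (-0.321888) + (-0.367365) = -1.054530
H' = -(-1.054530) = 1.054530 ≈ 1.0545

1.0545


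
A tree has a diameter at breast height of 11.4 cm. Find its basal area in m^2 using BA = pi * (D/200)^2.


D/200 = 11.4/200 = 0.057 m
(D/200)^2 = 0.057^2 = 0.003249
BA = 3.141593 * 0.003249 = 0.0102070 ≈ 0.0102 m^2

0.0102 m^2


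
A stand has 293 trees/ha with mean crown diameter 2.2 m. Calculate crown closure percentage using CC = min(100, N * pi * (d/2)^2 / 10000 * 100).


(d/2)^2 = (2.2/2)^2 = 1.1^2 = 1.21
Crown area = 3.141593 * 1.21 = 3.80133 m^2
N * area / 10000 * 100 = 293 * 3.80133 / 10000 * 100 = 11.1379
CC = min(100, 11.1379) = 11.1379 ≈ 11.1%

11.1%


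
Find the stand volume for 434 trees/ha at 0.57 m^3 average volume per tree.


V_stand = 434 * 0.57 = 247.38 ≈ 247.4 m^3/ha

247.4 m^3/ha


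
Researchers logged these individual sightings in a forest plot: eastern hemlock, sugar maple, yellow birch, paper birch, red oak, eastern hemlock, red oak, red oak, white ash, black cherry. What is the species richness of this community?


Total individuals logged = 10
Distinct species (count of individuals): eastern hemlock (2), sugar maple (1), yellow birch (1), paper birch (1), red oak (3), white ash (1), black cherry (1)
Species richness = number of distinct species = 7

7


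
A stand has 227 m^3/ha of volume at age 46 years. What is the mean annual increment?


MAI = 227 / 46 = 4.9348 ≈ 4.93 m^3/ha/yr

4.93 m^3/ha/yr


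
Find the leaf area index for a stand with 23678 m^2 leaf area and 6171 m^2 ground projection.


LAI = 23678 / 6171 = 3.8370 ≈ 3.84

3.84


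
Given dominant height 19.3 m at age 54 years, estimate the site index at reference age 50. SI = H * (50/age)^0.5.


50/54 = 0.925926
(0.925926)^0.5 = 0.962250
SI = 19.3 * 0.962250 = 18.5714 ≈ 18.6 m

18.6 m


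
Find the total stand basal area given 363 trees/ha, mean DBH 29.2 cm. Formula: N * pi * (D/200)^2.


(D/200)^2 = (29.2/200)^2 = 0.146^2 = 0.021316
Individual BA = 3.141593 * 0.021316 = 0.0669662 m^2
Stand BA = 363 * 0.0669662 = 24.3087 ≈ 24.31 m^2/ha

24.31 m^2/ha


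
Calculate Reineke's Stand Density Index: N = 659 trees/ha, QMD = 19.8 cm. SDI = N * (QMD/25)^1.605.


QMD/25 = 19.8/25 = 0.792
(0.792)^1.605 = exp(1.605 * ln(0.792)) = exp(1.605 * (-0.233194)) = exp(-0.374276) = 0.687787
SDI = 659 * 0.687787 = 453.252 ≈ 453

453


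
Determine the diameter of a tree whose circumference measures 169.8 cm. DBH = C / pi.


DBH = C / pi = 169.8 / 3.141593 = 54.0490 ≈ 54.05 cm

54.05 cm


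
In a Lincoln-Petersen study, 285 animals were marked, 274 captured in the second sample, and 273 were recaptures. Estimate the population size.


N = M * C / R = 285 * 274 / 273 = 78090 / 273 = 286.04 ≈ 286

286 individuals


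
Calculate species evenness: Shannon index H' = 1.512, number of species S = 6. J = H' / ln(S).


ln(6) = 1.79176
J = H' / ln(S) = 1.512 / 1.79176 = 0.843863 ≈ 0.8439

0.8439


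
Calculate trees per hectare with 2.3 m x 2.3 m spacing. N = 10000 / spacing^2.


N = 10000 / 2.3^2 = 10000 / 5.29 = 1890.36 ≈ 1890 trees/ha

1890 trees/ha


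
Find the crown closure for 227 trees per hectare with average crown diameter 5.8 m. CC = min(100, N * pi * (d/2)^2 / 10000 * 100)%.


(d/2)^2 = (5.8/2)^2 = 2.9^2 = 8.41
Crown area = 3.141593 * 8.41 = 26.4208 m^2
N * area / 10000 * 100 = 227 * 26.4208 / 10000 * 100 = 59.9752
CC = min(100, 59.9752) = 59.9752 ≈ 60.0%

60.0%


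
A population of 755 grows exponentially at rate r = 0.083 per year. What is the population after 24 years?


r*t = 0.083 * 24 = 1.992
exp(1.992) = 7.33018
N = 755 * 7.33018 = 5534.29 ≈ 5534

5534


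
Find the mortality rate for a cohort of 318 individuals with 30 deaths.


Mortality rate = 30 / 318 = 0.094340 ≈ 0.0943

0.0943


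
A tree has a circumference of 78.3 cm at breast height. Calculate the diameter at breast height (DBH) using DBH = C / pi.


DBH = C / pi = 78.3 / 3.141593 = 24.9237 ≈ 24.92 cm

24.92 cm
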